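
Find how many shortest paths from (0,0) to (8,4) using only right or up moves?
495

Choose 8 rights from 12 moves: C(12,8) = 495.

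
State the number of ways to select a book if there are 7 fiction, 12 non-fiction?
19

By the addition principle: 7 + 12 = 19.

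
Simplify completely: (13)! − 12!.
5,748,019,200

Working:
(13)! − 12! = (13)·12! − 12! = (13−1)·12! = 12·12! = 5,748,019,200.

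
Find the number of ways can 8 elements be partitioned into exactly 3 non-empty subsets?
966

This equals S(8,3), the Stirling number of the 2nd kind.
Using the Stirling recurrence: S(n,k) = k·S(n-1,k) + S(n-1,k-1)
S(8,3) = 3·S(7,3) + S(7,2)
         = 3·301 + 63
         = 903 + 63
         = 966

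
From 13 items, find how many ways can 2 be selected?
78

Solution: C(13,2) = 13! / (2! × (13-2)!)
         = 13! / (2! × 11!)
         = 78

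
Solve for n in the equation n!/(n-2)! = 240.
16

n!/(n-2)! = n×(n-1), a product of 2 consecutive integers ≈ (n−0.5)^2. 240^(1/2) + 0.5 ≈ 16.0; check n = 16: 16×15 = 240 ✓. So n = 16.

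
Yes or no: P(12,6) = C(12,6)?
No

Reasoning: P(12,6) = 665,280 but C(12,6) = 924; they differ by a factor of 6! = 720, so the statement does not hold.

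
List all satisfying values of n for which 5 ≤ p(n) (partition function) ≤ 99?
4, 5, 6, 7, 8, 9, 10, 11, 12

Tabulating p(n) via p(n) = p(n−1) + p(n−2) − p(n−5) − p(n−7) + …: p(3)=3; p(4)=5; p(5)=7; p(6)=11; p(7)=15; p(8)=22; p(9)=30; p(10)=42; p(11)=56; p(12)=77; p(13)=101. So valid n = 4, 5, 6, 7, 8, 9, 10, 11, 12.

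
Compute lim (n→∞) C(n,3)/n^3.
1/6
C(n,3) ≈ n^3/3! for large n. Limit = 1/3! = 1/6.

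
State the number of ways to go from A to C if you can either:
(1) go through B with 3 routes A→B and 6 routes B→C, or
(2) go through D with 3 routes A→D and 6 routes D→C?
36

Solution: Route via B: 3×6=18. Route via D: 3×6=18. Total: 36.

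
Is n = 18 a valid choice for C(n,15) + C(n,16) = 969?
Yes

Working:
C(18,15) + C(18,16) = 816 + 153 = 969, which equals 969.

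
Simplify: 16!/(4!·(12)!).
1,820

Working:
This is C(16,4) = 1,820.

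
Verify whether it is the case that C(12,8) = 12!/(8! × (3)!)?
False

Solution: The correct denominator is 8!×4!, giving C(12,8) = 495; the stated RHS is 12!/(8!×3!) = 1,980 ≠ 495, so the statement does not hold.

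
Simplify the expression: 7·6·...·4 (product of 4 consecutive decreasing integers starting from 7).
840

This is P(7,4) = 7!/(3)! = 840.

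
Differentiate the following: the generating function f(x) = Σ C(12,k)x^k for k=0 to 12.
Σ k·C(12,k)x^(k-1) for k=1 to 12
Term-by-term differentiation gives Σ k·C(12,k)x^{k-1} for k=1 to 12.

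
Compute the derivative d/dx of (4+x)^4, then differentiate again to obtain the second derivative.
12(4+x)^2

Reasoning: First derivative: 4(4+x)^{3}. Second derivative: 4·3·(4+x)^{2} = 12(4+x)^{2}.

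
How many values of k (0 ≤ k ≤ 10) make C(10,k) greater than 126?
3

Working:
Row 10 is unimodal and symmetric about k=10/2. C(10,3)=120 ≤ 126; C(10,4)=210 > 126; by symmetry C(10,k) > 126 for k = 4..6. That's 6 - 4 + 1 = 3 values.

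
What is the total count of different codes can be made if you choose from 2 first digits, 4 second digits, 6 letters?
48

Reasoning: By the multiplication principle: 2 × 4 × 6 = 48.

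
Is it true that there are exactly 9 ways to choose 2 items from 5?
False

C(5,2) = 10 ≠ 9.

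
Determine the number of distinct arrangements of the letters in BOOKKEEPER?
151,200

Reasoning: Word has 10 letters (B=1, O=2, K=2, E=3, P=1, R=1). Arrangements: 10!/Π(k!) = 151,200.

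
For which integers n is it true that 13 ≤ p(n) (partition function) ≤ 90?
7, 8, 9, 10, 11, 12

Solution: Tabulating p(n) via p(n) = p(n−1) + p(n−2) − p(n−5) − p(n−7) + …: p(6)=11; p(7)=15; p(8)=22; p(9)=30; p(10)=42; p(11)=56; p(12)=77; p(13)=101. So valid n = 7, 8, 9, 10, 11, 12.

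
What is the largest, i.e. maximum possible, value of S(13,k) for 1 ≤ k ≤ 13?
Row S(13,k) for k = 1..13 (via S(n,k) = k·S(n−1,k) + S(n−1,k−1)): 1, 4,095, 261,625, 2,532,530, 7,508,501, 9,321,312, 5,715,424, 1,899,612, 359,502, 39,325, 2,431, 78, 1. The row is unimodal; maximum at k = 6: 9,321,312.
Final answer: 9,321,312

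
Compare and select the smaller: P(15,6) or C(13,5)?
C(13,5)

Explanation: P(15,6)=3,603,600, C(13,5)=1,287.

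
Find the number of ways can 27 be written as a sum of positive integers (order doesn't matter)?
3,010

Solution: Pentagonal recurrence p(n) = p(n−1) + p(n−2) − p(n−5) − p(n−7) + …: p(27) = p(26) + p(25) − p(22) − p(20) + p(15) + p(12) − p(5) − p(1) = 2,436 + 1,958 − 1,002 − 627 + 176 + 77 − 7 − 1 = 3,010.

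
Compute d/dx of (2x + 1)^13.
Chain rule: 13(2x+1)^{12} × 2 = 26(2x+1)^{12}.
Final answer: 26(2x + 1)^12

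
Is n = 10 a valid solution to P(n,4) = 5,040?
Yes
P(10,4) = 10·9·8·7 = 5,040, which equals 5,040.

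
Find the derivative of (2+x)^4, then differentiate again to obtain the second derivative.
12(2+x)^2

First derivative: 4(2+x)^{3}. Second derivative: 4·3·(2+x)^{2} = 12(2+x)^{2}.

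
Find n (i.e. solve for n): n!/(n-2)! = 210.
15

Working:
n!/(n-2)! = n×(n-1), a product of 2 consecutive integers ≈ (n−0.5)^2. 210^(1/2) + 0.5 ≈ 15.0; check n = 15: 15×14 = 210 ✓. So n = 15.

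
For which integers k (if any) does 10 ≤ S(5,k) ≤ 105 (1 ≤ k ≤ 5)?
2, 3, 4

Reasoning: S(5,1)=1; S(5,2)=15; S(5,3)=25; S(5,4)=10; S(5,5)=1. So valid k = 2, 3, 4.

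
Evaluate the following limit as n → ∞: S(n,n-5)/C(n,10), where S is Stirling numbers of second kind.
The leading term of S(n,n-5) as a polynomial in n is (9)!!·C(n,10), so the ratio → (9)!! = 945.

Answer: 945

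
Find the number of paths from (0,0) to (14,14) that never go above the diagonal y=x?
2,674,440
Counted by the Catalan number C_14: C_14 = C(28,14)/(14+1) = 40,116,600/15 = 2,674,440.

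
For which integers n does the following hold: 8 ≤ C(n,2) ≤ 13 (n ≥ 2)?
5

C(4,2)=6; C(5,2)=10; C(6,2)=15. So valid n = 5.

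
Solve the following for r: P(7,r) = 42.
2

Solution: P(7,r) = 7·6·…·(7−r+1), a product of r factors. Multiplying down from 7: 7 = 7; 7·6 = 42 ✓ (2 factors). So r = 2.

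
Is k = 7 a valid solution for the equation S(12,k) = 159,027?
S(12,7) = 7·S(11,7) + S(11,6) = 7·63,987 + 179,487 = 627,396, which does not equal 159,027.

Answer: No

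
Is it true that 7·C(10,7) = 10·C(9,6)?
True
Absorption identity k·C(n,k) = n·C(n-1,k-1). LHS = 7·120 = 840; RHS = 10·84 = 840.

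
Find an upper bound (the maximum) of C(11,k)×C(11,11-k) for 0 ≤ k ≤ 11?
213,444

C(11,k)·C(11,11-k) = C(11,k)², maximised at the centre k = 5: C(11,5)² = 213,444.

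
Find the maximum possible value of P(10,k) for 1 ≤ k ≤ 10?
3,628,800

Explanation: P(10,k) increases in k, so maximum at k = 10: 10! = 3,628,800.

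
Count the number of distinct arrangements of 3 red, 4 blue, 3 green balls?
4,200

Reasoning: Multinomial: 10!/(3! × 4! × 3!) = 4,200.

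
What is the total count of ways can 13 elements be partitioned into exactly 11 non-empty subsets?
2,431

This equals S(13,11), the Stirling number of the 2nd kind.
Using the Stirling recurrence: S(n,k) = k·S(n-1,k) + S(n-1,k-1)
S(13,11) = 11·S(12,11) + S(12,10)
         = 11·66 + 1705
         = 726 + 1705
         = 2,431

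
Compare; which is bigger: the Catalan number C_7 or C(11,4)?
C_7

Explanation: C_7 = C(14,7)/(7+1) = 3,432/8 = 429; C(11,4) = 330.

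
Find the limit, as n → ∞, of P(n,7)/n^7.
P(n,7) = n(n-1)···(n-6) ≈ n^7 for large n. Limit = 1.
Final answer: 1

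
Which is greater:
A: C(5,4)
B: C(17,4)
B

Working:
A=C(5,4)=5, B=C(17,4)=2,380.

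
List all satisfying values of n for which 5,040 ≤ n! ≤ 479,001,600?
7, 8, 9, 10, 11, 12

Explanation: n! is strictly increasing; 7! = 5,040 and 12! = 479,001,600, so valid n = 7, 8, 9, 10, 11, 12.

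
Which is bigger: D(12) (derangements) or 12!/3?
D(12) = (12-1)·[D(11) + D(10)] = 11·[14,684,570 + 1,334,961] = 176,214,841; 12!/3 = 479,001,600/3 = 159,667,200.

Answer: D(12)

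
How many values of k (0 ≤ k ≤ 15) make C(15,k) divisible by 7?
10

Solution: Checking C(15,k) mod 7 for k = 0..15: divisible at k = 2, 3, 4, 5, 6, 9, 10, 11, 12, 13. That's 10 values.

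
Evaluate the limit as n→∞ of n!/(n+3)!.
0

Reasoning: n!/(n+3)! = 1/[(n+1)(n+2)(n+3)] → 0 as n → ∞.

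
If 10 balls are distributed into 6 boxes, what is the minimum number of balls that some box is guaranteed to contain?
2

Working:
Pigeonhole: ⌈10/6⌉ = 2.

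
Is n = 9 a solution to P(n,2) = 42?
P(9,2) = 9·8 = 72, which does not equal 42.
Final answer: No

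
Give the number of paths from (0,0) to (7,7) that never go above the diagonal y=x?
429
Counted by the Catalan number C_7: C_7 = C(14,7)/(7+1) = 3,432/8 = 429.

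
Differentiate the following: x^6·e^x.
(6x^5 + x^6)e^x

Explanation: Product rule: d/dx[x^6]·e^x + x^6·d/dx[e^x] = 6x^{5}e^x + x^6e^x.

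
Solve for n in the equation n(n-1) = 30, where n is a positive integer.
6

Working:
n² − n − 30 = 0, so n = (1 ± √(1 + 4·30))/2 = (1 ± √121)/2 = (1 ± 11)/2, i.e. n = 6 or n = -5. Taking the positive root, n = 6 (check: 6×5 = 30).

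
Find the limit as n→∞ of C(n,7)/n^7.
1/5040
C(n,7) ≈ n^7/7! for large n. Limit = 1/7! = 1/5040.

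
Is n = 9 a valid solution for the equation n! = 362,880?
9! = 9·8! = 9·40,320 = 362,880, which equals 362,880.

Answer: Yes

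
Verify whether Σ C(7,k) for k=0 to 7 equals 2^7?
True

Binomial theorem: Σ C(7,k) = (1+1)^7 = 2^7 = 128; RHS 2^7 = 128.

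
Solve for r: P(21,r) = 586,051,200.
7

Working:
P(21,r) = 21·20·…·(21−r+1), a product of r factors. Multiplying down from 21: 21 = 21; 21·20 = 420; 21·20·19 = 7,980; 21·20·19·18 = 143,640; 21·20·19·18·17 = 2,441,880; 21·20·19·18·17·16 = 39,070,080; 21·20·19·18·17·16·15 = 586,051,200 ✓ (7 factors). So r = 7.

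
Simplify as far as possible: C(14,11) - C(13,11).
286

Explanation: C(14,11) - C(13,11) = C(13,10) = 286.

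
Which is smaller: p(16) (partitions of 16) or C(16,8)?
p(16)

Working:
Pentagonal recurrence p(n) = p(n−1) + p(n−2) − p(n−5) − p(n−7) + …: p(16) = p(15) + p(14) − p(11) − p(9) + p(4) + p(1) = 176 + 135 − 56 − 30 + 5 + 1 = 231; C(16,8) = 12,870.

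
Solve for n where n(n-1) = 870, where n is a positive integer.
n² − n − 870 = 0, so n = (1 ± √(1 + 4·870))/2 = (1 ± √3,481)/2 = (1 ± 59)/2, i.e. n = 30 or n = -29. Taking the positive root, n = 30 (check: 30×29 = 870).
Final answer: 30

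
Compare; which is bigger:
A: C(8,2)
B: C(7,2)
A

Solution: A=C(8,2)=28, B=C(7,2)=21.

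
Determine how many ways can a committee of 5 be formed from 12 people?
792

Solution: C(12,5) = 12! / (5! × (12-5)!)
         = 12! / (5! × 7!)
         = 792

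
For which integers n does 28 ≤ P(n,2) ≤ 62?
P(5,2)=20; P(6,2)=30; P(7,2)=42; P(8,2)=56; P(9,2)=72. So valid n = 6, 7, 8.
Final answer: 6, 7, 8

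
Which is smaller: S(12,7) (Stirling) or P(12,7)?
S(12,7)
S(12,7) = 7·S(11,7) + S(11,6) = 7·63,987 + 179,487 = 627,396; P(12,7) = 3,991,680.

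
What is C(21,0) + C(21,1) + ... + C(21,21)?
Sum of binomial coefficients = 2^21 = 2,097,152.

Answer: 2,097,152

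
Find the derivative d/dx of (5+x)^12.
12(5+x)^11

Working:
Using the power rule: d/dx (5+x)^12 = 12(5+x)^{11}.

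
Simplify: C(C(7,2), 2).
210

Solution: C(7,2) = 21, then C(21, 2) = 210.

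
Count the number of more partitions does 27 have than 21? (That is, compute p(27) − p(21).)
Pentagonal recurrence p(n) = p(n−1) + p(n−2) − p(n−5) − p(n−7) + …: p(27) = p(26) + p(25) − p(22) − p(20) + p(15) + p(12) − p(5) − p(1) = 2,436 + 1,958 − 1,002 − 627 + 176 + 77 − 7 − 1 = 3,010.
p(21) = p(20) + p(19) − p(16) − p(14) + p(9) + p(6) = 627 + 490 − 231 − 135 + 30 + 11 = 792.
Difference = 3,010 − 792 = 2,218.

Answer: 2,218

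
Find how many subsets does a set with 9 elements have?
Each element can be included or excluded: 2^9 = 512.
Final answer: 512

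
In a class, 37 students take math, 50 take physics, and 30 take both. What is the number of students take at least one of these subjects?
57

Explanation: |A∪B| = |A|+|B|-|A∩B| = 37+50-30 = 57.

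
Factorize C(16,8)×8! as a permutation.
P(16,8)

Reasoning: C(16,8)×8! = [16!/(8!(8)!)]×8! = 16!/(8)! = P(16,8) = 518,918,400.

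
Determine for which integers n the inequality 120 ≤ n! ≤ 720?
5, 6

n! is strictly increasing; 5! = 120 and 6! = 720, so valid n = 5, 6.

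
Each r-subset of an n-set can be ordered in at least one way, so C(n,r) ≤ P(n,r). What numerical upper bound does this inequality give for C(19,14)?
1,013,709,170,073,600

Working:
P(19,14) = 19·18·17·16·15·14·13·12·11·10·9·8·7·6 = 1,013,709,170,073,600, so C(19,14) ≤ 1,013,709,170,073,600. (The bound is loose by a factor of 14! = 87,178,291,200: C(19,14) = 1,013,709,170,073,600/87,178,291,200 = 11,628.)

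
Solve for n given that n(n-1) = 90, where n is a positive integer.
10

Working:
n² − n − 90 = 0, so n = (1 ± √(1 + 4·90))/2 = (1 ± √361)/2 = (1 ± 19)/2, i.e. n = 10 or n = -9. Taking the positive root, n = 10 (check: 10×9 = 90).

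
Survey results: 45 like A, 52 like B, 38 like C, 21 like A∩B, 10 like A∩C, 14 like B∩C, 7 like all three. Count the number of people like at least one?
97
|A∪B∪C| = 45+52+38-21-10-14+7 = 97.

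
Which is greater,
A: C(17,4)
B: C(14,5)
A

Explanation: A=C(17,4)=2,380, B=C(14,5)=2,002.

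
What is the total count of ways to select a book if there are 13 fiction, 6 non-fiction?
By the addition principle: 13 + 6 = 19.
Final answer: 19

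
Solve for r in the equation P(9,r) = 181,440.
7

Explanation: P(9,r) = 9·8·…·(9−r+1), a product of r factors. Multiplying down from 9: 9 = 9; 9·8 = 72; 9·8·7 = 504; 9·8·7·6 = 3,024; 9·8·7·6·5 = 15,120; 9·8·7·6·5·4 = 60,480; 9·8·7·6·5·4·3 = 181,440 ✓ (7 factors). So r = 7.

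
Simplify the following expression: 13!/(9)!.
17,160
This equals 13×12×...×10 = 17,160.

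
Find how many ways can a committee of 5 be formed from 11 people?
462

Reasoning: C(11,5) = 11! / (5! × (11-5)!)
         = 11! / (5! × 6!)
         = 462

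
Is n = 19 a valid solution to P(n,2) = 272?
No

Reasoning: P(19,2) = 19·18 = 342, which does not equal 272.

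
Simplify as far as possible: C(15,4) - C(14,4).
364

C(15,4) - C(14,4) = C(14,3) = 364.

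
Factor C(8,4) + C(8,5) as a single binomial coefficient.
C(9,5)

Working:
By Pascal's identity: C(8,4) + C(8,5) = C(9,5) = 126.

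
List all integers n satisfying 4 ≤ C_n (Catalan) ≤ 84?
3, 4, 5

C_2=2; C_3=5; C_4=14; C_5=42; C_6=132. So valid n = 3, 4, 5.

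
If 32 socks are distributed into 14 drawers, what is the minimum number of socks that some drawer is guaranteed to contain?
3

Reasoning: Pigeonhole: ⌈32/14⌉ = 3.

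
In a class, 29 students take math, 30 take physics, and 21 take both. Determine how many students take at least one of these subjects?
38
|A∪B| = |A|+|B|-|A∩B| = 29+30-21 = 38.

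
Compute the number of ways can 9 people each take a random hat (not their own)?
133,496

Working:
Using D(n) = (n-1)[D(n-1) + D(n-2)]:
D(9) = (9-1) × [D(8) + D(7)]
      = 8 × [14833 + 1854]
      = 8 × 16687
      = 133,496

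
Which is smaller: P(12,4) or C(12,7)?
C(12,7)

Reasoning: P(12,4)=11,880, C(12,7)=792.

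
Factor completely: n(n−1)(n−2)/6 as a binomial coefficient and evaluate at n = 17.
C(n,3); C(17,3) = 680

n(n−1)(n−2)/6 = n!/(3!(n−3)!) = C(n,3). At n = 17: C(17,3) = 680.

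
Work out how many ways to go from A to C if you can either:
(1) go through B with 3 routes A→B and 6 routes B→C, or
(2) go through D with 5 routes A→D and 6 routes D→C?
48

Explanation: Route via B: 3×6=18. Route via D: 5×6=30. Total: 48.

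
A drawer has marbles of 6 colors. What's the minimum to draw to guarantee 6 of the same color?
Worst case: 5 of each = 30. One more: 31.
Final answer: 31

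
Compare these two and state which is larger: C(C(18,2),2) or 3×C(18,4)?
C(C(18,2),2)=11,628, 3×C(18,4)=9,180.

Answer: C(C(18,2),2)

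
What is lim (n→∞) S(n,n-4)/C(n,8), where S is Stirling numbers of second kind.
105
The leading term of S(n,n-4) as a polynomial in n is (7)!!·C(n,8), so the ratio → (7)!! = 105.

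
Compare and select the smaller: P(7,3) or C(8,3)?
P(7,3)=210, C(8,3)=56.

Answer: C(8,3)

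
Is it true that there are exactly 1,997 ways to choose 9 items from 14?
False
C(14,9) = 2,002 ≠ 1997.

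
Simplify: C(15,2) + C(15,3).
By Pascal's identity: C(16,3) = 560.

Answer: 560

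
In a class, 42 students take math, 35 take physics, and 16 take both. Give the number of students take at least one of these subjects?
61

|A∪B| = |A|+|B|-|A∩B| = 42+35-16 = 61.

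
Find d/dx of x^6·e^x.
(6x^5 + x^6)e^x

Reasoning: Product rule: d/dx[x^6]·e^x + x^6·d/dx[e^x] = 6x^{5}e^x + x^6e^x.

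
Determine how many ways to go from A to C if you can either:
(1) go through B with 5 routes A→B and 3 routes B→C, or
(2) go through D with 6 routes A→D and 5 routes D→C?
45

Route via B: 5×3=15. Route via D: 6×5=30. Total: 45.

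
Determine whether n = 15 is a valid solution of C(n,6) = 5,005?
Yes

Solution: C(15,6) = 15·14·13·12·11·10/6! = 3,603,600/720 = 5,005, which equals 5,005.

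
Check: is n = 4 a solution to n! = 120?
4! = 4·3! = 4·6 = 24, which does not equal 120.
Final answer: No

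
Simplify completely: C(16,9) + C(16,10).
19,448
By Pascal's identity: C(17,10) = 19,448.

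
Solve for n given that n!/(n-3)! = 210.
7

Solution: n!/(n-3)! = n×(n-1)×(n-2), a product of 3 consecutive integers ≈ (n−1)^3. 210^(1/3) + 1 ≈ 6.9; check n = 7: 7×6×5 = 210 ✓. So n = 7.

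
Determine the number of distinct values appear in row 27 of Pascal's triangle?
14

Solution: Row 27 has entries C(27,0)..C(27,27); by symmetry C(27,k)=C(27,27-k), giving 14 distinct values.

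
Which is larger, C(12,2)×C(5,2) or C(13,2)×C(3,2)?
C(12,2)×C(5,2)

Reasoning: C(12,2)×C(5,2)=660, C(13,2)×C(3,2)=234.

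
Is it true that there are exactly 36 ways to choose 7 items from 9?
True

Working:
C(9,7) = 36.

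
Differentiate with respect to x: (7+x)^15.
15(7+x)^14

Solution: Using the power rule: d/dx (7+x)^15 = 15(7+x)^{14}.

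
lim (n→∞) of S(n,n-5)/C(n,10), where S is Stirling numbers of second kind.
The leading term of S(n,n-5) as a polynomial in n is (9)!!·C(n,10), so the ratio → (9)!! = 945.

Answer: 945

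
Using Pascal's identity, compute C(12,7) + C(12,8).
1,287
C(12,7) + C(12,8) = C(13,8) = 1,287.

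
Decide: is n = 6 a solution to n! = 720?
Yes

Working:
6! = 6·5! = 6·120 = 720, which equals 720.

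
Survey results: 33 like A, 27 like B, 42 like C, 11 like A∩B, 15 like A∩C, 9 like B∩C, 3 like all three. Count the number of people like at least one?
70

Explanation: |A∪B∪C| = 33+27+42-11-15-9+3 = 70.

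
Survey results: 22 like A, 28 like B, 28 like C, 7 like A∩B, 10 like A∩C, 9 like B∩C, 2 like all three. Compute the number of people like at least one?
54

Working:
|A∪B∪C| = 22+28+28-7-10-9+2 = 54.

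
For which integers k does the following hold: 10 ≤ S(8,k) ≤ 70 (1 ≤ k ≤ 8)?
7

Reasoning: S(8,1)=1; S(8,2)=127; S(8,3)=966; S(8,4)=1,701; S(8,5)=1,050; S(8,6)=266; S(8,7)=28; S(8,8)=1. So valid k = 7.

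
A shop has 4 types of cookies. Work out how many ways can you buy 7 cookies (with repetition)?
120

Working:
Stars and bars: C(7+4-1, 7) = C(10, 7) = 120.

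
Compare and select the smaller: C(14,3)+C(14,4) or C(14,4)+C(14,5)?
C(14,3)+C(14,4)

Solution: First=1,365, Second=3,003.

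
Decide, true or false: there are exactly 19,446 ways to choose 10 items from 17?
False

Explanation: C(17,10) = 19,448 ≠ 19446.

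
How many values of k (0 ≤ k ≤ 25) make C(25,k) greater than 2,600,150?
Row 25 is unimodal and symmetric about k=25/2. C(25,9)=2,042,975 ≤ 2,600,150; C(25,10)=3,268,760 > 2,600,150; by symmetry C(25,k) > 2,600,150 for k = 10..15. That's 15 - 10 + 1 = 6 values.

Answer: 6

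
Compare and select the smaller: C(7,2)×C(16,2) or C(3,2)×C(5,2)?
C(3,2)×C(5,2)

Working:
C(7,2)×C(16,2)=2,520, C(3,2)×C(5,2)=30.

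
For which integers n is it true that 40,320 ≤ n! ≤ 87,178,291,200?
8, 9, 10, 11, 12, 13, 14

Explanation: n! is strictly increasing; 8! = 40,320 and 14! = 87,178,291,200, so valid n = 8, 9, 10, 11, 12, 13, 14.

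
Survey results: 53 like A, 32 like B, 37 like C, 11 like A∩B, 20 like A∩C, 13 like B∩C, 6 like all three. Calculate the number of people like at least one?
|A∪B∪C| = 53+32+37-11-20-13+6 = 84.
Final answer: 84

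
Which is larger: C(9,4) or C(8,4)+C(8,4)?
C(8,4)+C(8,4)

Explanation: C(9,4)=126; C(8,4)+C(8,4)=70+70=140.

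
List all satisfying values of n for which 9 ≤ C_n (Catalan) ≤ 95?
C_3=5; C_4=14; C_5=42; C_6=132. So valid n = 4, 5.

Answer: 4, 5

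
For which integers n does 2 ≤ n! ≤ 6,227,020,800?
2, 3, 4, 5, 6, 7, 8, 9, 10, 11, 12, 13

Working:
n! is strictly increasing; 2! = 2 and 13! = 6,227,020,800, so valid n = 2, 3, 4, 5, 6, 7, 8, 9, 10, 11, 12, 13.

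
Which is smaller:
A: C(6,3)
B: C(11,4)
A=C(6,3)=20, B=C(11,4)=330.

Answer: A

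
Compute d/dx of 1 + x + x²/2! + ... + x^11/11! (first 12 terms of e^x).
1 + x + x²/2! + ... + x^10/10!

Explanation: Differentiating term by term gives the first 11 terms of e^x.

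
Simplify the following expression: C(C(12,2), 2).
C(12,2) = 66, then C(66, 2) = 2,145.

Answer: 2,145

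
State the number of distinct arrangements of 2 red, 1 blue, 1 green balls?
12

Multinomial: 4!/(2! × 1! × 1!) = 12.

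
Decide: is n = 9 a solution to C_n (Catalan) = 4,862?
Yes

Working:
C_9 = C(18,9)/(9+1) = 48,620/10 = 4,862, which equals 4,862.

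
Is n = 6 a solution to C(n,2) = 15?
Yes

Reasoning: C(6,2) = 6·5/2! = 30/2 = 15, which equals 15.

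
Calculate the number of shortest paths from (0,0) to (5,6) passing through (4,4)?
210

Reasoning: To (4,4): C(8,4)=70. From there: C(3,1)=3. Total: 210.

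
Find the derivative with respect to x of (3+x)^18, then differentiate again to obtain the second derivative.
306(3+x)^16
First derivative: 18(3+x)^{17}. Second derivative: 18·17·(3+x)^{16} = 306(3+x)^{16}.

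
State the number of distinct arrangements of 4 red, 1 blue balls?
Multinomial: 5!/(4! × 1!) = 5.

Answer: 5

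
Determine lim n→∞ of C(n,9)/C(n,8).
∞

Explanation: C(n,9)/C(n,8) = (n-8)/9 → ∞ as n → ∞.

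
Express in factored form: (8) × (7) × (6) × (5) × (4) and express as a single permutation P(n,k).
P(8,5) = 8!/(3)!
Product of 5 consecutive descending integers starting at 8: P(8,5) = 8!/3! = 6,720.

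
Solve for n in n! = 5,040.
7

Explanation: n! is strictly increasing. 5! = 120, 6! = 720, 7! = 5,040 ✓. So n = 7.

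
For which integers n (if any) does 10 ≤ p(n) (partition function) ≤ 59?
6, 7, 8, 9, 10, 11

Working:
Tabulating p(n) via p(n) = p(n−1) + p(n−2) − p(n−5) − p(n−7) + …: p(5)=7; p(6)=11; p(7)=15; p(8)=22; p(9)=30; p(10)=42; p(11)=56; p(12)=77. So valid n = 6, 7, 8, 9, 10, 11.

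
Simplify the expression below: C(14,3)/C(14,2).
4

Explanation: C(n,k+1)/C(n,k) = (n−k)/(k+1). Here (14−2)/(2+1) = 12/3 = 4.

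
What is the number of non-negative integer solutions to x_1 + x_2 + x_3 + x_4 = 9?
220

Solution: C(9+4-1, 4-1) = 220.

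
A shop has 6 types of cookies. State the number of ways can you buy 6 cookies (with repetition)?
462

Reasoning: Stars and bars: C(6+6-1, 6) = C(11, 6) = 462.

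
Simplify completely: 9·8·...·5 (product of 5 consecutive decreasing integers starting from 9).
15,120

Solution: This is P(9,5) = 9!/(4)! = 15,120.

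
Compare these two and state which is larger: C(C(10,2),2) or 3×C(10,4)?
C(C(10,2),2)=990, 3×C(10,4)=630.
Final answer: C(C(10,2),2)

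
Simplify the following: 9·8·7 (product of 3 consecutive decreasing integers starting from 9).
504

Explanation: This is P(9,3) = 9!/(6)! = 504.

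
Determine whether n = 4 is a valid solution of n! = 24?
4! = 4·3! = 4·6 = 24, which equals 24.

Answer: Yes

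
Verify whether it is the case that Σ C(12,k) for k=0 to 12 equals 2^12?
True

Solution: Binomial theorem: Σ C(12,k) = (1+1)^12 = 2^12 = 4,096; RHS 2^12 = 4,096.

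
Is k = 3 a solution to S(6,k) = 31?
No
S(6,3) = 3·S(5,3) + S(5,2) = 3·25 + 15 = 90, which does not equal 31.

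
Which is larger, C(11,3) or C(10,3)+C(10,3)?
C(10,3)+C(10,3)

Working:
C(11,3)=165; C(10,3)+C(10,3)=120+120=240.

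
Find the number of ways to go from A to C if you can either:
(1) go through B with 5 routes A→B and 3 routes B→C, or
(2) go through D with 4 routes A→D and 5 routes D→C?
Route via B: 5×3=15. Route via D: 4×5=20. Total: 35.
Final answer: 35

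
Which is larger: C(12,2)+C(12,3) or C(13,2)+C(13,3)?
First=286, Second=364.

Answer: C(13,2)+C(13,3)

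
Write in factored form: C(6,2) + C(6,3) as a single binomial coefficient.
C(7,3)

Explanation: By Pascal's identity: C(6,2) + C(6,3) = C(7,3) = 35.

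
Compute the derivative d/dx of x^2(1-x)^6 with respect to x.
Product rule: 2x^{1}(1-x)^{6} + x^2·(-6)(1-x)^{5}.
Final answer: 2x^1(1-x)^6 - 6x^2(1-x)^5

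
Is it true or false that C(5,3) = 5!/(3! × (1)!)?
False

The correct denominator is 3!×2!, giving C(5,3) = 10; the stated RHS is 5!/(3!×1!) = 20 ≠ 10, so the statement does not hold.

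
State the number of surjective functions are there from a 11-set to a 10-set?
199,584,000

Explanation: Onto functions = 10! × S(11,10)
First compute S(11,10) via recurrence:
Using the Stirling recurrence: S(n,k) = k·S(n-1,k) + S(n-1,k-1)
S(11,10) = 10·S(10,10) + S(10,9)
         = 10·1 + 45
         = 10 + 45
         = 55
Then: 3628800 × 55 = 199,584,000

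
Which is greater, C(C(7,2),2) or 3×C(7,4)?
C(C(7,2),2)

Solution: C(C(7,2),2)=210, 3×C(7,4)=105.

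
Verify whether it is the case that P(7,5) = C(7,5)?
False

Explanation: P(7,5) = 2,520 but C(7,5) = 21; they differ by a factor of 5! = 120, so the statement does not hold.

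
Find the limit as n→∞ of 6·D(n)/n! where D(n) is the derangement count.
6/e

Explanation: D(n)/n! → 1/e, so 6·D(n)/n! → 6/e.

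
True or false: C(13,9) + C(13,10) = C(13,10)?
False

Explanation: Pascal's identity gives C(14,10) = 1,001, whereas C(13,10) = 286.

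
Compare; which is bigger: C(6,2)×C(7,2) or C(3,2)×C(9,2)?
C(6,2)×C(7,2)=315, C(3,2)×C(9,2)=108.
Final answer: C(6,2)×C(7,2)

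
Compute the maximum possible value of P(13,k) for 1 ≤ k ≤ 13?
P(13,k) increases in k, so maximum at k = 13: 13! = 6,227,020,800.

Answer: 6,227,020,800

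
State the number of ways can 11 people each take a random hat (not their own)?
14,684,570
Using D(n) = (n-1)[D(n-1) + D(n-2)]:
D(11) = (11-1) × [D(10) + D(9)]
      = 10 × [1334961 + 133496]
      = 10 × 1468457
      = 14,684,570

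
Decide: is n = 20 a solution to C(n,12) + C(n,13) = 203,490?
Yes
C(20,12) + C(20,13) = 125,970 + 77,520 = 203,490, which equals 203,490.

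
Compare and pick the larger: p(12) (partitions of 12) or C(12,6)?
C(12,6)

Reasoning: Pentagonal recurrence p(n) = p(n−1) + p(n−2) − p(n−5) − p(n−7) + …: p(12) = p(11) + p(10) − p(7) − p(5) + p(0) = 56 + 42 − 15 − 7 + 1 = 77; C(12,6) = 924.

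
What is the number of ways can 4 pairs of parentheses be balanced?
14
Using the Catalan number formula: C_n = C(2n, n) / (n+1)
C_4 = C(8, 4) / (4+1)
     = 70 / 5
     = 14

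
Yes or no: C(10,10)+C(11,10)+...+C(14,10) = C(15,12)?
Hockey stick identity gives Σ = C(15,11) = 1,365; RHS C(15,12) = 455.
Final answer: No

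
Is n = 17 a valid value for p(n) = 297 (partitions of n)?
Yes

Reasoning: Pentagonal recurrence p(n) = p(n−1) + p(n−2) − p(n−5) − p(n−7) + …: p(17) = p(16) + p(15) − p(12) − p(10) + p(5) + p(2) = 231 + 176 − 77 − 42 + 7 + 2 = 297, which equals 297.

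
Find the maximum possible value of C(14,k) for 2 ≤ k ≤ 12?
3,432

Solution: C(14,k) is maximised at the centre of the row: C(14,7) = 3,432.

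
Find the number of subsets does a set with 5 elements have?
32

Solution: Each element can be included or excluded: 2^5 = 32.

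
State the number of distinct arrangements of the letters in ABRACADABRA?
83,160

Solution: Word has 11 letters (A=5, B=2, R=2, C=1, D=1). Arrangements: 11!/Π(k!) = 83,160.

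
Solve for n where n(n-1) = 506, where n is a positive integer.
23
n² − n − 506 = 0, so n = (1 ± √(1 + 4·506))/2 = (1 ± √2,025)/2 = (1 ± 45)/2, i.e. n = 23 or n = -22. Taking the positive root, n = 23 (check: 23×22 = 506).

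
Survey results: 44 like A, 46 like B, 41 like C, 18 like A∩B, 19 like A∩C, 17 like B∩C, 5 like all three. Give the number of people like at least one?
82

Reasoning: |A∪B∪C| = 44+46+41-18-19-17+5 = 82.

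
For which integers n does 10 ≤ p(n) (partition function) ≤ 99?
6, 7, 8, 9, 10, 11, 12
Tabulating p(n) via p(n) = p(n−1) + p(n−2) − p(n−5) − p(n−7) + …: p(5)=7; p(6)=11; p(7)=15; p(8)=22; p(9)=30; p(10)=42; p(11)=56; p(12)=77; p(13)=101. So valid n = 6, 7, 8, 9, 10, 11, 12.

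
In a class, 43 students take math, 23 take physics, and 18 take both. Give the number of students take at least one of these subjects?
48

Solution: |A∪B| = |A|+|B|-|A∩B| = 43+23-18 = 48.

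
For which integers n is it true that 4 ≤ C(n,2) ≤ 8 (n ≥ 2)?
4

C(3,2)=3; C(4,2)=6; C(5,2)=10. So valid n = 4.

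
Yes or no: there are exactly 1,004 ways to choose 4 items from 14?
C(14,4) = 1,001 ≠ 1004.
Final answer: No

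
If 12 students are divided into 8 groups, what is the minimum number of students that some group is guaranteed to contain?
2

Pigeonhole: ⌈12/8⌉ = 2.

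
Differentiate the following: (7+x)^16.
Using the power rule: d/dx (7+x)^16 = 16(7+x)^{15}.
Final answer: 16(7+x)^15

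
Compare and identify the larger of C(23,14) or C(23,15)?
C(23,14)=817,190, C(23,15)=490,314.

Answer: C(23,14)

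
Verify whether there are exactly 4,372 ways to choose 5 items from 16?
False

C(16,5) = 4,368 ≠ 4372.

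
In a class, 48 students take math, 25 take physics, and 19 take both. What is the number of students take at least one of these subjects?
54

Working:
|A∪B| = |A|+|B|-|A∩B| = 48+25-19 = 54.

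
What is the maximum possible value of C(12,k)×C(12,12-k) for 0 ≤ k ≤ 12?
C(12,k)·C(12,12-k) = C(12,k)², maximised at the centre k = 6: C(12,6)² = 853,776.
Final answer: 853,776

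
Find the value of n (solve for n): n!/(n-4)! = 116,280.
n!/(n-4)! = n×(n-1)×(n-2)×(n-3), a product of 4 consecutive integers ≈ (n−1.5)^4. 116,280^(1/4) + 1.5 ≈ 20.0; check n = 20: 20×19×18×17 = 116,280 ✓. So n = 20.
Final answer: 20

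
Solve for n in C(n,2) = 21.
7

Working:
C(n,2) = n(n−1)/2! is increasing in n, and n(n−1) = 2!·21 = 42 ≈ (n−0.5)^2 gives n ≈ 7.0. Check: C(5,2) = 10, C(6,2) = 15, C(7,2) = 21 ✓. So n = 7.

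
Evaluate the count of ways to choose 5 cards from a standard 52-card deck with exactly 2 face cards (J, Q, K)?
652,080

Solution: 12 face cards and 40 non-face cards: C(12,2) × C(40,3) = 66 × 9,880 = 652,080.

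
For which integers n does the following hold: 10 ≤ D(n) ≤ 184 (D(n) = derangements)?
5

Solution: Using D(n) = (n−1)[D(n−1) + D(n−2)] with D(1)=0, D(2)=1: D(4)=9; D(5)=44; D(6)=265. So valid n = 5.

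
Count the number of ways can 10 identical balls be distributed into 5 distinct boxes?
1,001

Reasoning: C(10+5-1, 5-1) = C(14, 4) = 1,001.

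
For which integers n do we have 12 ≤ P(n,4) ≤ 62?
4

Explanation: P(3,4)=0; P(4,4)=24; P(5,4)=120. So valid n = 4.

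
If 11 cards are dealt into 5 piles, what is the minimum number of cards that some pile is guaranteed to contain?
3

Working:
Pigeonhole: ⌈11/5⌉ = 3.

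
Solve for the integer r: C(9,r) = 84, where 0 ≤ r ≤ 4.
C(9,r) is increasing for 0 ≤ r ≤ 4. Stepping up (C(9,r+1) = C(9,r)·(9−r)/(r+1)): C(9,1) = 9, C(9,2) = 36, C(9,3) = 84 ✓. So r = 3.
Final answer: 3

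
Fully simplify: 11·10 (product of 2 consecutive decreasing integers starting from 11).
110

Reasoning: This is P(11,2) = 11!/(9)! = 110.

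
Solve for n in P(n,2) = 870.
30

Working:
P(n,2) = n(n−1) is increasing in n; n(n−1) ≈ (n−0.5)^2 = 870 gives n ≈ 30.0. Check: P(28,2) = 756, P(29,2) = 812, P(30,2) = 870 ✓. So n = 30.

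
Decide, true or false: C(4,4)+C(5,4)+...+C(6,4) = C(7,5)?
True
Hockey stick identity gives Σ = C(7,5) = 21; RHS C(7,5) = 21.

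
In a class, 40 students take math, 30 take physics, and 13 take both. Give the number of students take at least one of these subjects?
|A∪B| = |A|+|B|-|A∩B| = 40+30-13 = 57.
Final answer: 57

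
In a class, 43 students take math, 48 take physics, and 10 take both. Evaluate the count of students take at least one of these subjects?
81

Working:
|A∪B| = |A|+|B|-|A∩B| = 43+48-10 = 81.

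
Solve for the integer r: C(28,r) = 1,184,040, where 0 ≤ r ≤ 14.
C(28,r) is increasing for 0 ≤ r ≤ 14. Stepping up (C(28,r+1) = C(28,r)·(28−r)/(r+1)): C(28,1) = 28, C(28,2) = 378, C(28,3) = 3,276, C(28,4) = 20,475, C(28,5) = 98,280, C(28,6) = 376,740, C(28,7) = 1,184,040 ✓. So r = 7.

Answer: 7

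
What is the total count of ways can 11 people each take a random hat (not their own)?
Using D(n) = (n-1)[D(n-1) + D(n-2)]:
D(11) = (11-1) × [D(10) + D(9)]
      = 10 × [1334961 + 133496]
      = 10 × 1468457
      = 14,684,570
Final answer: 14,684,570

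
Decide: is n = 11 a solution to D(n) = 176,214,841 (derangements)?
No

Explanation: D(11) = (11-1)·[D(10) + D(9)] = 10·[1,334,961 + 133,496] = 14,684,570, which does not equal 176,214,841.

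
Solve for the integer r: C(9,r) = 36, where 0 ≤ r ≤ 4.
2

C(9,r) is increasing for 0 ≤ r ≤ 4. Stepping up (C(9,r+1) = C(9,r)·(9−r)/(r+1)): C(9,1) = 9, C(9,2) = 36 ✓. So r = 2.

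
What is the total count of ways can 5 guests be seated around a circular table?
24

Reasoning: Circular arrangements: (5-1)! = 24.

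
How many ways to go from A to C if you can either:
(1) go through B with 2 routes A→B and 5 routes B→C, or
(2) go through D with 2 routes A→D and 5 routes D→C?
Route via B: 2×5=10. Route via D: 2×5=10. Total: 20.
Final answer: 20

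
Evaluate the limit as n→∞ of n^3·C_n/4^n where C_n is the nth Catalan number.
C_n ~ 4^n/(n^(3/2)√π), so n^3·C_n/4^n ~ n^(3 − 3/2)/√π → ∞.
Final answer: ∞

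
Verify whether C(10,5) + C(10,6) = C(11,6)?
True
Pascal's identity: LHS = 252 + 210 = 462; RHS = C(11,6) = 462. Both sides agree, so the statement holds.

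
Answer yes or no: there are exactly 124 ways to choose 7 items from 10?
No

Working:
C(10,7) = 120 ≠ 124.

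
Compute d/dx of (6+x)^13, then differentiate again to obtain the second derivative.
156(6+x)^11

Solution: First derivative: 13(6+x)^{12}. Second derivative: 13·12·(6+x)^{11} = 156(6+x)^{11}.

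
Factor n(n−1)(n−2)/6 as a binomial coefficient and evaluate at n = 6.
C(n,3); C(6,3) = 20

Explanation: n(n−1)(n−2)/6 = n!/(3!(n−3)!) = C(n,3). At n = 6: C(6,3) = 20.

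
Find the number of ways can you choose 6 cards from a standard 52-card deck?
C(52,6) = 20,358,520.
Final answer: 20,358,520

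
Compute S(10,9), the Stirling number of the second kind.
Using the Stirling recurrence: S(n,k) = k·S(n-1,k) + S(n-1,k-1)
S(10,9) = 9·S(9,9) + S(9,8)
         = 9·1 + 36
         = 9 + 36
         = 45
Final answer: 45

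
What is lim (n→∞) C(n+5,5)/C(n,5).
1
Both numerator and denominator grow as n^5/5! for large n, so the ratio → 1.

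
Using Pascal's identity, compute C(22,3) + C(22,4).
8,855

Reasoning: C(22,3) + C(22,4) = C(23,4) = 8,855.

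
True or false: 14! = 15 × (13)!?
False

Explanation: 14! = 14 × 13! = 87,178,291,200, but 15 × 13! = 93,405,312,000.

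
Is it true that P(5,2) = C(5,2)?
False
P(5,2) = 20 but C(5,2) = 10; they differ by a factor of 2! = 2, so the statement does not hold.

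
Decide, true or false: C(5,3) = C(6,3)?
False

Solution: LHS = C(5,3) = 10; RHS = C(6,3) = 20. 10 ≠ 20, so the statement does not hold.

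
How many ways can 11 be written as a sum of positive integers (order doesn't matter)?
56

Solution: Pentagonal recurrence p(n) = p(n−1) + p(n−2) − p(n−5) − p(n−7) + …: p(11) = p(10) + p(9) − p(6) − p(4) = 42 + 30 − 11 − 5 = 56.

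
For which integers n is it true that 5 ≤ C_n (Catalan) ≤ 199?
3, 4, 5, 6

C_2=2; C_3=5; C_4=14; C_5=42; C_6=132; C_7=429. So valid n = 3, 4, 5, 6.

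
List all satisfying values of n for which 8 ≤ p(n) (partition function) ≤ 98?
6, 7, 8, 9, 10, 11, 12

Tabulating p(n) via p(n) = p(n−1) + p(n−2) − p(n−5) − p(n−7) + …: p(5)=7; p(6)=11; p(7)=15; p(8)=22; p(9)=30; p(10)=42; p(11)=56; p(12)=77; p(13)=101. So valid n = 6, 7, 8, 9, 10, 11, 12.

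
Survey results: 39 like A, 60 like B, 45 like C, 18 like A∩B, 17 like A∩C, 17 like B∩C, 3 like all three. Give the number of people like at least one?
95
|A∪B∪C| = 39+60+45-18-17-17+3 = 95.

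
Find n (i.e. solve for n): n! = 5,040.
7

Explanation: n! is strictly increasing. 5! = 120, 6! = 720, 7! = 5,040 ✓. So n = 7.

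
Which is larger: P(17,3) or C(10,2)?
P(17,3)

Solution: P(17,3)=4,080, C(10,2)=45.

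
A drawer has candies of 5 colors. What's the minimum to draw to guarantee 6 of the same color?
26

Solution: Worst case: 5 of each = 25. One more: 26.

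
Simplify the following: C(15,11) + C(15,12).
1,820

By Pascal's identity: C(16,12) = 1,820.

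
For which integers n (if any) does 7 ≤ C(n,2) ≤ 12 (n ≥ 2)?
5

C(4,2)=6; C(5,2)=10; C(6,2)=15. So valid n = 5.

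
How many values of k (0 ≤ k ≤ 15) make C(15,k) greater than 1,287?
Row 15 is unimodal and symmetric about k=15/2. C(15,3)=455 ≤ 1,287; C(15,4)=1,365 > 1,287; by symmetry C(15,k) > 1,287 for k = 4..11. That's 11 - 4 + 1 = 8 values.
Final answer: 8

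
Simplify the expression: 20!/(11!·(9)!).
167,960

Solution: This is C(20,11) = 167,960.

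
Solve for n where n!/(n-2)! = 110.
n!/(n-2)! = n×(n-1), a product of 2 consecutive integers ≈ (n−0.5)^2. 110^(1/2) + 0.5 ≈ 11.0; check n = 11: 11×10 = 110 ✓. So n = 11.
Final answer: 11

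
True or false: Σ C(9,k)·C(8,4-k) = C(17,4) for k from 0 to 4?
True

Explanation: Vandermonde's identity gives C(17,4) = 2,380; RHS C(17,4) = 2,380.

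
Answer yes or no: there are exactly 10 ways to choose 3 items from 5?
Yes

C(5,3) = 10.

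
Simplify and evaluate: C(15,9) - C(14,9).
3,003

Solution: C(15,9) - C(14,9) = C(14,8) = 3,003.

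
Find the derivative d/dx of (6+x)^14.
14(6+x)^13

Solution: Using the power rule: d/dx (6+x)^14 = 14(6+x)^{13}.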